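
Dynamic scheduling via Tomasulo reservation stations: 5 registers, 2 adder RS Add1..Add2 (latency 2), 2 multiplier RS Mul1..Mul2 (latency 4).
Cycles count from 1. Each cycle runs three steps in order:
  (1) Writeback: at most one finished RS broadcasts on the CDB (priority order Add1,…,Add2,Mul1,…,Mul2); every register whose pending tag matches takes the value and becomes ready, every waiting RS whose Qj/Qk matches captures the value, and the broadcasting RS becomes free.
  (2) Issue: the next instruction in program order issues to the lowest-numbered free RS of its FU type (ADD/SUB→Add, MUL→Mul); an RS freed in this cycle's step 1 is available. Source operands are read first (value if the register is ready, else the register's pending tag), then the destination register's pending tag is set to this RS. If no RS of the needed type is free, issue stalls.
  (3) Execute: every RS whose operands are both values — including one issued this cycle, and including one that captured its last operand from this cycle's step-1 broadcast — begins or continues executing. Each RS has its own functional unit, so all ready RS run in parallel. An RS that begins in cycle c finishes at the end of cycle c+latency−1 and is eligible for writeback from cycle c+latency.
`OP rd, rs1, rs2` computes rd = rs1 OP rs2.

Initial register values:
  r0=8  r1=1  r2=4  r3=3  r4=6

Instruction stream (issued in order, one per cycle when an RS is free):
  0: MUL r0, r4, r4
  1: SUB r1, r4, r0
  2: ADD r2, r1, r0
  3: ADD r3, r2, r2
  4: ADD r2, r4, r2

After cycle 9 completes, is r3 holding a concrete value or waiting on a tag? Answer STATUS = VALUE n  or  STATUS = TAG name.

STATUS = TAG Add1

c1: issue MUL r0<-Mul1 | r0:Mul1,r1:1,r2:4,r3:3,r4:6
c2: issue SUB r1<-Add1 | r0:Mul1,r1:Add1,r2:4,r3:3,r4:6
c3: issue ADD r2<-Add2 | r0:Mul1,r1:Add1,r2:Add2,r3:3,r4:6
c4: stall | r0:Mul1,r1:Add1,r2:Add2,r3:3,r4:6
c5: CDB Mul1=36; stall | r0:36,r1:Add1,r2:Add2,r3:3,r4:6
c6: stall | r0:36,r1:Add1,r2:Add2,r3:3,r4:6
c7: CDB Add1=-30; issue ADD r3<-Add1 | r0:36,r1:-30,r2:Add2,r3:Add1,r4:6
c8: stall | r0:36,r1:-30,r2:Add2,r3:Add1,r4:6
c9: CDB Add2=6; issue ADD r2<-Add2 | r0:36,r1:-30,r2:Add2,r3:Add1,r4:6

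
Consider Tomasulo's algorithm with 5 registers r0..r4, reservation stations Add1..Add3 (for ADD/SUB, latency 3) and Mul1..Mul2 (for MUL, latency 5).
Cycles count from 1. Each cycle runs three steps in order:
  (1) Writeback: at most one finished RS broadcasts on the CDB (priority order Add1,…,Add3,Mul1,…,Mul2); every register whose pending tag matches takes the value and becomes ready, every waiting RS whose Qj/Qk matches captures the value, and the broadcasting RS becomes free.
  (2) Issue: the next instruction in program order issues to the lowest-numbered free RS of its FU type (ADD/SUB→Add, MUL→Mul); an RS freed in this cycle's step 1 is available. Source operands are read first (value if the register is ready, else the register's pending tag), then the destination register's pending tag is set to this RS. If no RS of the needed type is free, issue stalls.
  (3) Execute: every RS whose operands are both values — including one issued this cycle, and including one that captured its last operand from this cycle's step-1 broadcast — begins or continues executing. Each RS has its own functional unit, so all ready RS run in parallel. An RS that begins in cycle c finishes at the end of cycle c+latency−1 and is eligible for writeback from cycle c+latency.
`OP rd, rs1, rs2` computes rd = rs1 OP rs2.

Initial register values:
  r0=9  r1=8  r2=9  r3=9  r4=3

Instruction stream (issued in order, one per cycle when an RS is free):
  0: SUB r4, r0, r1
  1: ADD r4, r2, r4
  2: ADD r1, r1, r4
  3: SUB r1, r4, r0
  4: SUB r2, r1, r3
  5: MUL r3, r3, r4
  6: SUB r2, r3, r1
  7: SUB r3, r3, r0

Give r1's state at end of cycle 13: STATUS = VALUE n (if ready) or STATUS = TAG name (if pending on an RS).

STATUS = VALUE 1

c1: issue SUB r4<-Add1 | r0:9,r1:8,r2:9,r3:9,r4:Add1
c2: issue ADD r4<-Add2 | r0:9,r1:8,r2:9,r3:9,r4:Add2
c3: issue ADD r1<-Add3 | r0:9,r1:Add3,r2:9,r3:9,r4:Add2
c4: CDB Add1=1; issue SUB r1<-Add1 | r0:9,r1:Add1,r2:9,r3:9,r4:Add2
c5: stall | r0:9,r1:Add1,r2:9,r3:9,r4:Add2
c6: stall | r0:9,r1:Add1,r2:9,r3:9,r4:Add2
c7: CDB Add2=10; issue SUB r2<-Add2 | r0:9,r1:Add1,r2:Add2,r3:9,r4:10
c8: issue MUL r3<-Mul1 | r0:9,r1:Add1,r2:Add2,r3:Mul1,r4:10
c9: stall | r0:9,r1:Add1,r2:Add2,r3:Mul1,r4:10
c10: CDB Add1=1; issue SUB r2<-Add1 | r0:9,r1:1,r2:Add1,r3:Mul1,r4:10
c11: CDB Add3=18; issue SUB r3<-Add3 | r0:9,r1:1,r2:Add1,r3:Add3,r4:10
c12: - | r0:9,r1:1,r2:Add1,r3:Add3,r4:10
c13: CDB Add2=-8 | r0:9,r1:1,r2:Add1,r3:Add3,r4:10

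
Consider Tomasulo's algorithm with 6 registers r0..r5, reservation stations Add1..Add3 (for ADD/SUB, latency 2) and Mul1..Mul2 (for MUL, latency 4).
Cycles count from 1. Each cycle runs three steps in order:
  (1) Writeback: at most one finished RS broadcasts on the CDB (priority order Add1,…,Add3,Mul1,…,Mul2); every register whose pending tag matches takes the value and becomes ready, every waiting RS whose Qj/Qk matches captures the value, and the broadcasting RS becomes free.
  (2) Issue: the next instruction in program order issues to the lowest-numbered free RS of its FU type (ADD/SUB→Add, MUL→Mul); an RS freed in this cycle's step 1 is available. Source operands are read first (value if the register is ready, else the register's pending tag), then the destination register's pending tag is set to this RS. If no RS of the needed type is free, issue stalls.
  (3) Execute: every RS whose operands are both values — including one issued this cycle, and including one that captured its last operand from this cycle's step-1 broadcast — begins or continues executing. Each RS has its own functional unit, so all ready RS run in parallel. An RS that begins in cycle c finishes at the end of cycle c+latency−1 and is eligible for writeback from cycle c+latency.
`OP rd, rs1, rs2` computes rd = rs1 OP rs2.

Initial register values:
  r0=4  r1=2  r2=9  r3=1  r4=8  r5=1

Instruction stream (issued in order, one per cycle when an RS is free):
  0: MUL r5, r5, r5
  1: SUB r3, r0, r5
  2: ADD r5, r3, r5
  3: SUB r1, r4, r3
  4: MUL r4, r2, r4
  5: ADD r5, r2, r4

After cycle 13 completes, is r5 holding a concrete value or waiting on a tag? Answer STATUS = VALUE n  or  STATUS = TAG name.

STATUS = VALUE 81

c1: issue MUL r5<-Mul1 | r0:4,r1:2,r2:9,r3:1,r4:8,r5:Mul1
c2: issue SUB r3<-Add1 | r0:4,r1:2,r2:9,r3:Add1,r4:8,r5:Mul1
c3: issue ADD r5<-Add2 | r0:4,r1:2,r2:9,r3:Add1,r4:8,r5:Add2
c4: issue SUB r1<-Add3 | r0:4,r1:Add3,r2:9,r3:Add1,r4:8,r5:Add2
c5: CDB Mul1=1; issue MUL r4<-Mul1 | r0:4,r1:Add3,r2:9,r3:Add1,r4:Mul1,r5:Add2
c6: stall | r0:4,r1:Add3,r2:9,r3:Add1,r4:Mul1,r5:Add2
c7: CDB Add1=3; issue ADD r5<-Add1 | r0:4,r1:Add3,r2:9,r3:3,r4:Mul1,r5:Add1
c8: - | r0:4,r1:Add3,r2:9,r3:3,r4:Mul1,r5:Add1
c9: CDB Add2=4 | r0:4,r1:Add3,r2:9,r3:3,r4:Mul1,r5:Add1
c10: CDB Add3=5 | r0:4,r1:5,r2:9,r3:3,r4:Mul1,r5:Add1
c11: CDB Mul1=72 | r0:4,r1:5,r2:9,r3:3,r4:72,r5:Add1
c12: - | r0:4,r1:5,r2:9,r3:3,r4:72,r5:Add1
c13: CDB Add1=81 | r0:4,r1:5,r2:9,r3:3,r4:72,r5:81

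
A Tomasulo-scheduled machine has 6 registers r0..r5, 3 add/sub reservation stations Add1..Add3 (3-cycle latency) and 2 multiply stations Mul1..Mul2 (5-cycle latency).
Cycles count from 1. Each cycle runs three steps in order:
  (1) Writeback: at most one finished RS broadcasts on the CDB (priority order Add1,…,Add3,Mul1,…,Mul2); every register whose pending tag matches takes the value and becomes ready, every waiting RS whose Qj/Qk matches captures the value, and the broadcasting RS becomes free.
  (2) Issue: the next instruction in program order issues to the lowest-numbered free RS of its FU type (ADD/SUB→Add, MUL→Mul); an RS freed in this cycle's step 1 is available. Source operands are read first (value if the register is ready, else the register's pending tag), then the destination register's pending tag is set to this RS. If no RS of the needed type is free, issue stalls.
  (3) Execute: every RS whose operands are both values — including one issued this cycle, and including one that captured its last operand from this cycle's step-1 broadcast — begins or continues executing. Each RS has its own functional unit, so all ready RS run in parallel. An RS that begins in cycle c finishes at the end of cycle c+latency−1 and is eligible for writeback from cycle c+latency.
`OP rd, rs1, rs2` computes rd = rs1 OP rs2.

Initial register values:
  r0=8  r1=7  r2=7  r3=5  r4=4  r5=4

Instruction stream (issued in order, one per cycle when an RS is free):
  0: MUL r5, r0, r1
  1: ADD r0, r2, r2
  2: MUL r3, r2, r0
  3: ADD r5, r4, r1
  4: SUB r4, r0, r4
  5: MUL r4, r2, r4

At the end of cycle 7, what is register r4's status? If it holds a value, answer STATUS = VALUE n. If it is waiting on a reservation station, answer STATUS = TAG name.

c1: issue MUL r5<-Mul1 | r0:8,r1:7,r2:7,r3:5,r4:4,r5:Mul1
c2: issue ADD r0<-Add1 | r0:Add1,r1:7,r2:7,r3:5,r4:4,r5:Mul1
c3: issue MUL r3<-Mul2 | r0:Add1,r1:7,r2:7,r3:Mul2,r4:4,r5:Mul1
c4: issue ADD r5<-Add2 | r0:Add1,r1:7,r2:7,r3:Mul2,r4:4,r5:Add2
c5: CDB Add1=14; issue SUB r4<-Add1 | r0:14,r1:7,r2:7,r3:Mul2,r4:Add1,r5:Add2
c6: CDB Mul1=56; issue MUL r4<-Mul1 | r0:14,r1:7,r2:7,r3:Mul2,r4:Mul1,r5:Add2
c7: CDB Add2=11 | r0:14,r1:7,r2:7,r3:Mul2,r4:Mul1,r5:11

STATUS = TAG Mul1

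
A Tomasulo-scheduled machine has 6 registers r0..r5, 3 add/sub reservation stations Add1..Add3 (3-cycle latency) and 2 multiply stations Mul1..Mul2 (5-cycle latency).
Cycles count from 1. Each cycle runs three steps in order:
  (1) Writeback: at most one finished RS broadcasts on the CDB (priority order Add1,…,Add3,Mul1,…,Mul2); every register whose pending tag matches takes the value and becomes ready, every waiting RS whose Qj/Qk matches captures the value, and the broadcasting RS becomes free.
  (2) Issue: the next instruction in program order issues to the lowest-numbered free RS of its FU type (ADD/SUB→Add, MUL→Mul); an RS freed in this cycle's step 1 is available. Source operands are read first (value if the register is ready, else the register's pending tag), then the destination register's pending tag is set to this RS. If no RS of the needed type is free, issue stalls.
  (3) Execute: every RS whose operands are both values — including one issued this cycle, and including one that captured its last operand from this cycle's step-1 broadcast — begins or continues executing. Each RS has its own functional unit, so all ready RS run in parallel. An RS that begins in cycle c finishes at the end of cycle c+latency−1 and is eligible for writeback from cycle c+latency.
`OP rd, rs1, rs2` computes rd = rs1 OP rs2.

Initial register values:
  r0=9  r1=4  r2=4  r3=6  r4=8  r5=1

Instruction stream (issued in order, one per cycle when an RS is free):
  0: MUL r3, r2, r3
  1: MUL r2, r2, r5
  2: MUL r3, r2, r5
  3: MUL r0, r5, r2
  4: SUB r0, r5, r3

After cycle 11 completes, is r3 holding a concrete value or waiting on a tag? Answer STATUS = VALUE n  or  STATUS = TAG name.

STATUS = TAG Mul1

  c1: issue MUL r3<-Mul1  regs: r0:9,r1:4,r2:4,r3:Mul1,r4:8,r5:1
  c2: issue MUL r2<-Mul2  regs: r0:9,r1:4,r2:Mul2,r3:Mul1,r4:8,r5:1
  c3: stall  regs: r0:9,r1:4,r2:Mul2,r3:Mul1,r4:8,r5:1
  c4: stall  regs: r0:9,r1:4,r2:Mul2,r3:Mul1,r4:8,r5:1
  c5: stall  regs: r0:9,r1:4,r2:Mul2,r3:Mul1,r4:8,r5:1
  c6: CDB Mul1=24; issue MUL r3<-Mul1  regs: r0:9,r1:4,r2:Mul2,r3:Mul1,r4:8,r5:1
  c7: CDB Mul2=4; issue MUL r0<-Mul2  regs: r0:Mul2,r1:4,r2:4,r3:Mul1,r4:8,r5:1
  c8: issue SUB r0<-Add1  regs: r0:Add1,r1:4,r2:4,r3:Mul1,r4:8,r5:1
  c9: -  regs: r0:Add1,r1:4,r2:4,r3:Mul1,r4:8,r5:1
  c10: -  regs: r0:Add1,r1:4,r2:4,r3:Mul1,r4:8,r5:1
  c11: -  regs: r0:Add1,r1:4,r2:4,r3:Mul1,r4:8,r5:1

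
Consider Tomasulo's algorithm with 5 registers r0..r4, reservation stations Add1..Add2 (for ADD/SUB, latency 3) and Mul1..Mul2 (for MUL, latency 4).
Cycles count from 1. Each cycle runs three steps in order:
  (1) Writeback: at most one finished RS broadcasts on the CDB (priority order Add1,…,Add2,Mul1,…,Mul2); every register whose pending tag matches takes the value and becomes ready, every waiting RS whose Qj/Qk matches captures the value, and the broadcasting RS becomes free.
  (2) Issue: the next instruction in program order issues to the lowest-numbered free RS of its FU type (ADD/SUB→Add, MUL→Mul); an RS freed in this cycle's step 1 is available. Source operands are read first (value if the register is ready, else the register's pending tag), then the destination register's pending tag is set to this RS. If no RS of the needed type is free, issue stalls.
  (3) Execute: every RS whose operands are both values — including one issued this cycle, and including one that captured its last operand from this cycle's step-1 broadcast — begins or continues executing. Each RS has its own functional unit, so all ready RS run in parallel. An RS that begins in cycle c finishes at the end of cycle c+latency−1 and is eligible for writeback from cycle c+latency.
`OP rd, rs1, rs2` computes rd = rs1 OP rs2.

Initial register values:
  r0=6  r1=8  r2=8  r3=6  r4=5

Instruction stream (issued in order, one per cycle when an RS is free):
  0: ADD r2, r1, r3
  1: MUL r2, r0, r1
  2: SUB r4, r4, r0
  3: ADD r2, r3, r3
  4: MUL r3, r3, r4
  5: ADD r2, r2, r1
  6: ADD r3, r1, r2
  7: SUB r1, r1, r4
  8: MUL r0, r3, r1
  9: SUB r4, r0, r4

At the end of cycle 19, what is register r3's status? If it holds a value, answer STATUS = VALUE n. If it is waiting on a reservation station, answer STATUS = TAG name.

cycle 1: issue ADD r2<-Add1 // r0:6,r1:8,r2:Add1,r3:6,r4:5
cycle 2: issue MUL r2<-Mul1 // r0:6,r1:8,r2:Mul1,r3:6,r4:5
cycle 3: issue SUB r4<-Add2 // r0:6,r1:8,r2:Mul1,r3:6,r4:Add2
cycle 4: CDB Add1=14; issue ADD r2<-Add1 // r0:6,r1:8,r2:Add1,r3:6,r4:Add2
cycle 5: issue MUL r3<-Mul2 // r0:6,r1:8,r2:Add1,r3:Mul2,r4:Add2
cycle 6: CDB Add2=-1; issue ADD r2<-Add2 // r0:6,r1:8,r2:Add2,r3:Mul2,r4:-1
cycle 7: CDB Add1=12; issue ADD r3<-Add1 // r0:6,r1:8,r2:Add2,r3:Add1,r4:-1
cycle 8: CDB Mul1=48; stall // r0:6,r1:8,r2:Add2,r3:Add1,r4:-1
cycle 9: stall // r0:6,r1:8,r2:Add2,r3:Add1,r4:-1
cycle 10: CDB Add2=20; issue SUB r1<-Add2 // r0:6,r1:Add2,r2:20,r3:Add1,r4:-1
cycle 11: CDB Mul2=-6; issue MUL r0<-Mul1 // r0:Mul1,r1:Add2,r2:20,r3:Add1,r4:-1
cycle 12: stall // r0:Mul1,r1:Add2,r2:20,r3:Add1,r4:-1
cycle 13: CDB Add1=28; issue SUB r4<-Add1 // r0:Mul1,r1:Add2,r2:20,r3:28,r4:Add1
cycle 14: CDB Add2=9 // r0:Mul1,r1:9,r2:20,r3:28,r4:Add1
cycle 15: - // r0:Mul1,r1:9,r2:20,r3:28,r4:Add1
cycle 16: - // r0:Mul1,r1:9,r2:20,r3:28,r4:Add1
cycle 17: - // r0:Mul1,r1:9,r2:20,r3:28,r4:Add1
cycle 18: CDB Mul1=252 // r0:252,r1:9,r2:20,r3:28,r4:Add1
cycle 19: - // r0:252,r1:9,r2:20,r3:28,r4:Add1

STATUS = VALUE 28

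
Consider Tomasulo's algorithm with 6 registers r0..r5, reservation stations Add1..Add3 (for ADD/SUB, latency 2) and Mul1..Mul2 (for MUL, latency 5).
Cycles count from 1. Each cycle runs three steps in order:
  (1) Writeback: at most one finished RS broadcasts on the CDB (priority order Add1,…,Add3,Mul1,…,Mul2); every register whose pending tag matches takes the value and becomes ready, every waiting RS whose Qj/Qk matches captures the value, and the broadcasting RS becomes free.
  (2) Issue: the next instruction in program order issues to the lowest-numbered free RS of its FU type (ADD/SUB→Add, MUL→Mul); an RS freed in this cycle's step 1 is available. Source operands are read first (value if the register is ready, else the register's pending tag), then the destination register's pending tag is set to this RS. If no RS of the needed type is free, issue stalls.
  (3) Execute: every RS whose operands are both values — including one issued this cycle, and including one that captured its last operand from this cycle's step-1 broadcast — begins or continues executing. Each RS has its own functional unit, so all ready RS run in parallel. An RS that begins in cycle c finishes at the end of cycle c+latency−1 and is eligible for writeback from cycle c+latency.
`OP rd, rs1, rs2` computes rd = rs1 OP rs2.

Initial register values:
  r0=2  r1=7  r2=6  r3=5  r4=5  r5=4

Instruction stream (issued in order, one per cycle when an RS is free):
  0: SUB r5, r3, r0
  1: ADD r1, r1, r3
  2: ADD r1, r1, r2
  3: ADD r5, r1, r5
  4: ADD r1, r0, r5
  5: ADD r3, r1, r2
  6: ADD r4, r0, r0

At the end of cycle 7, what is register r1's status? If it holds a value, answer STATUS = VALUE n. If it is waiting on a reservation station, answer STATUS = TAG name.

STATUS = TAG Add3

c1: issue SUB r5<-Add1 | r0:2,r1:7,r2:6,r3:5,r4:5,r5:Add1
c2: issue ADD r1<-Add2 | r0:2,r1:Add2,r2:6,r3:5,r4:5,r5:Add1
c3: CDB Add1=3; issue ADD r1<-Add1 | r0:2,r1:Add1,r2:6,r3:5,r4:5,r5:3
c4: CDB Add2=12; issue ADD r5<-Add2 | r0:2,r1:Add1,r2:6,r3:5,r4:5,r5:Add2
c5: issue ADD r1<-Add3 | r0:2,r1:Add3,r2:6,r3:5,r4:5,r5:Add2
c6: CDB Add1=18; issue ADD r3<-Add1 | r0:2,r1:Add3,r2:6,r3:Add1,r4:5,r5:Add2
c7: stall | r0:2,r1:Add3,r2:6,r3:Add1,r4:5,r5:Add2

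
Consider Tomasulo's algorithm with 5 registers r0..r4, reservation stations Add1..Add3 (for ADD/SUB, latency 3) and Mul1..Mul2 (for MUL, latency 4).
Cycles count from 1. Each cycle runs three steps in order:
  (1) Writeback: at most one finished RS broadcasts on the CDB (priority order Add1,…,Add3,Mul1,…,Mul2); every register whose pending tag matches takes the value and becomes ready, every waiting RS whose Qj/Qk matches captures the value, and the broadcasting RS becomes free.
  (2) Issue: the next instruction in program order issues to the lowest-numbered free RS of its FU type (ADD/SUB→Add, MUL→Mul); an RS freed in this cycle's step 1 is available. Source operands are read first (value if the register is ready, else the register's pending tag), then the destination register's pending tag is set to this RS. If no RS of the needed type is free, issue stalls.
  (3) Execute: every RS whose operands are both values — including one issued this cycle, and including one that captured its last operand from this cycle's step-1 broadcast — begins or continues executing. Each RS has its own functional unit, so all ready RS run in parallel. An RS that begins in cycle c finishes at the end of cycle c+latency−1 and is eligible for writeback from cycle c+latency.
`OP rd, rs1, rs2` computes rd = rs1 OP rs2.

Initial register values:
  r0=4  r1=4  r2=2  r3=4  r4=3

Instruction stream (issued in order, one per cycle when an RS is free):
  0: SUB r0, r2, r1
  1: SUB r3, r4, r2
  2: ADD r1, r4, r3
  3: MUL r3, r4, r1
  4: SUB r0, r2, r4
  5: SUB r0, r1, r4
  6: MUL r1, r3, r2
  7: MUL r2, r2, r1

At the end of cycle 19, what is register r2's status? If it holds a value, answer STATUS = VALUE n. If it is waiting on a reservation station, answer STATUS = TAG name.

STATUS = TAG Mul1

cycle 1: issue SUB r0<-Add1 // r0:Add1,r1:4,r2:2,r3:4,r4:3
cycle 2: issue SUB r3<-Add2 // r0:Add1,r1:4,r2:2,r3:Add2,r4:3
cycle 3: issue ADD r1<-Add3 // r0:Add1,r1:Add3,r2:2,r3:Add2,r4:3
cycle 4: CDB Add1=-2; issue MUL r3<-Mul1 // r0:-2,r1:Add3,r2:2,r3:Mul1,r4:3
cycle 5: CDB Add2=1; issue SUB r0<-Add1 // r0:Add1,r1:Add3,r2:2,r3:Mul1,r4:3
cycle 6: issue SUB r0<-Add2 // r0:Add2,r1:Add3,r2:2,r3:Mul1,r4:3
cycle 7: issue MUL r1<-Mul2 // r0:Add2,r1:Mul2,r2:2,r3:Mul1,r4:3
cycle 8: CDB Add1=-1; stall // r0:Add2,r1:Mul2,r2:2,r3:Mul1,r4:3
cycle 9: CDB Add3=4; stall // r0:Add2,r1:Mul2,r2:2,r3:Mul1,r4:3
cycle 10: stall // r0:Add2,r1:Mul2,r2:2,r3:Mul1,r4:3
cycle 11: stall // r0:Add2,r1:Mul2,r2:2,r3:Mul1,r4:3
cycle 12: CDB Add2=1; stall // r0:1,r1:Mul2,r2:2,r3:Mul1,r4:3
cycle 13: CDB Mul1=12; issue MUL r2<-Mul1 // r0:1,r1:Mul2,r2:Mul1,r3:12,r4:3
cycle 14: - // r0:1,r1:Mul2,r2:Mul1,r3:12,r4:3
cycle 15: - // r0:1,r1:Mul2,r2:Mul1,r3:12,r4:3
cycle 16: - // r0:1,r1:Mul2,r2:Mul1,r3:12,r4:3
cycle 17: CDB Mul2=24 // r0:1,r1:24,r2:Mul1,r3:12,r4:3
cycle 18: - // r0:1,r1:24,r2:Mul1,r3:12,r4:3
cycle 19: - // r0:1,r1:24,r2:Mul1,r3:12,r4:3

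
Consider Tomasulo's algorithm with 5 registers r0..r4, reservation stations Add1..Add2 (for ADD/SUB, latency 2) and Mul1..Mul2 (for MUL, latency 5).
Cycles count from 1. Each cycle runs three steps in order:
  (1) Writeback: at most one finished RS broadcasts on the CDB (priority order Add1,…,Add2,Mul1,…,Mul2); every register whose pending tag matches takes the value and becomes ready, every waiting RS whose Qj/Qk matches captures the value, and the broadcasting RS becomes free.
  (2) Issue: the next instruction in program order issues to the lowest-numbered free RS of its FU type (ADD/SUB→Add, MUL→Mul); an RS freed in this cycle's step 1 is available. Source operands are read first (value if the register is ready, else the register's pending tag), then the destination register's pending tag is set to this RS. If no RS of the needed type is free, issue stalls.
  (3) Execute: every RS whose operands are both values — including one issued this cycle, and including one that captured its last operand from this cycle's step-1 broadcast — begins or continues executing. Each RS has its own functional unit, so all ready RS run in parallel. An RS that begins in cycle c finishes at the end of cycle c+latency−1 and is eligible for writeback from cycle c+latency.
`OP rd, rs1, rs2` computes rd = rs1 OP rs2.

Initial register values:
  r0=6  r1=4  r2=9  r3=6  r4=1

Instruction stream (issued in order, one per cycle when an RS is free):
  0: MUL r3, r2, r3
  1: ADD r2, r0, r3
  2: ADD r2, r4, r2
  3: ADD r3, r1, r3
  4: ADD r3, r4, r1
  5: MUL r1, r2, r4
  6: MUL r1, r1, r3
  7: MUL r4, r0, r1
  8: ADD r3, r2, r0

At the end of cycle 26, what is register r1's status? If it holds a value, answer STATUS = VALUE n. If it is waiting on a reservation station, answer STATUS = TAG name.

STATUS = VALUE 305

  c1: issue MUL r3<-Mul1  regs: r0:6,r1:4,r2:9,r3:Mul1,r4:1
  c2: issue ADD r2<-Add1  regs: r0:6,r1:4,r2:Add1,r3:Mul1,r4:1
  c3: issue ADD r2<-Add2  regs: r0:6,r1:4,r2:Add2,r3:Mul1,r4:1
  c4: stall  regs: r0:6,r1:4,r2:Add2,r3:Mul1,r4:1
  c5: stall  regs: r0:6,r1:4,r2:Add2,r3:Mul1,r4:1
  c6: CDB Mul1=54; stall  regs: r0:6,r1:4,r2:Add2,r3:54,r4:1
  c7: stall  regs: r0:6,r1:4,r2:Add2,r3:54,r4:1
  c8: CDB Add1=60; issue ADD r3<-Add1  regs: r0:6,r1:4,r2:Add2,r3:Add1,r4:1
  c9: stall  regs: r0:6,r1:4,r2:Add2,r3:Add1,r4:1
  c10: CDB Add1=58; issue ADD r3<-Add1  regs: r0:6,r1:4,r2:Add2,r3:Add1,r4:1
  c11: CDB Add2=61; issue MUL r1<-Mul1  regs: r0:6,r1:Mul1,r2:61,r3:Add1,r4:1
  c12: CDB Add1=5; issue MUL r1<-Mul2  regs: r0:6,r1:Mul2,r2:61,r3:5,r4:1
  c13: stall  regs: r0:6,r1:Mul2,r2:61,r3:5,r4:1
  c14: stall  regs: r0:6,r1:Mul2,r2:61,r3:5,r4:1
  c15: stall  regs: r0:6,r1:Mul2,r2:61,r3:5,r4:1
  c16: CDB Mul1=61; issue MUL r4<-Mul1  regs: r0:6,r1:Mul2,r2:61,r3:5,r4:Mul1
  c17: issue ADD r3<-Add1  regs: r0:6,r1:Mul2,r2:61,r3:Add1,r4:Mul1
  c18: -  regs: r0:6,r1:Mul2,r2:61,r3:Add1,r4:Mul1
  c19: CDB Add1=67  regs: r0:6,r1:Mul2,r2:61,r3:67,r4:Mul1
  c20: -  regs: r0:6,r1:Mul2,r2:61,r3:67,r4:Mul1
  c21: CDB Mul2=305  regs: r0:6,r1:305,r2:61,r3:67,r4:Mul1
  c22: -  regs: r0:6,r1:305,r2:61,r3:67,r4:Mul1
  c23: -  regs: r0:6,r1:305,r2:61,r3:67,r4:Mul1
  c24: -  regs: r0:6,r1:305,r2:61,r3:67,r4:Mul1
  c25: -  regs: r0:6,r1:305,r2:61,r3:67,r4:Mul1
  c26: CDB Mul1=1830  regs: r0:6,r1:305,r2:61,r3:67,r4:1830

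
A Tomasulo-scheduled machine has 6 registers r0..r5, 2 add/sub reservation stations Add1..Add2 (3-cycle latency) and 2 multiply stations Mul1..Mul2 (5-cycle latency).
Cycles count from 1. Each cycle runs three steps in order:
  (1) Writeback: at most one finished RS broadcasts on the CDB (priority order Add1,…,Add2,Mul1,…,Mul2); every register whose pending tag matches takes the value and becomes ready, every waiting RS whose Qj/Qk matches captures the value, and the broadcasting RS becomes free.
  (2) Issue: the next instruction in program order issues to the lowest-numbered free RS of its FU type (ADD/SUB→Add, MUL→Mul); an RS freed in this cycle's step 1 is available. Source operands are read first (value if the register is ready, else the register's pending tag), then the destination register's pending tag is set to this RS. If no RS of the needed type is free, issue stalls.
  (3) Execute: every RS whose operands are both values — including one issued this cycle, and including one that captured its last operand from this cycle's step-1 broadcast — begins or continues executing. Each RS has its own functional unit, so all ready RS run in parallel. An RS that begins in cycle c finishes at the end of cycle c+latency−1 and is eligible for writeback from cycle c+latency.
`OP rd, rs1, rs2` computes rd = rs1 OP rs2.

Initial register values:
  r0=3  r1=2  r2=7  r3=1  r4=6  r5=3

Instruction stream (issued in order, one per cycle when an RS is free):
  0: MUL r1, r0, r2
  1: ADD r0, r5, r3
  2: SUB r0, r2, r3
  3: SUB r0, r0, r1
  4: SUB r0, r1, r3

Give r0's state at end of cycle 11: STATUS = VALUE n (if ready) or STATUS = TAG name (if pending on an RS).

STATUS = VALUE 20

c1: issue MUL r1<-Mul1 | r0:3,r1:Mul1,r2:7,r3:1,r4:6,r5:3
c2: issue ADD r0<-Add1 | r0:Add1,r1:Mul1,r2:7,r3:1,r4:6,r5:3
c3: issue SUB r0<-Add2 | r0:Add2,r1:Mul1,r2:7,r3:1,r4:6,r5:3
c4: stall | r0:Add2,r1:Mul1,r2:7,r3:1,r4:6,r5:3
c5: CDB Add1=4; issue SUB r0<-Add1 | r0:Add1,r1:Mul1,r2:7,r3:1,r4:6,r5:3
c6: CDB Add2=6; issue SUB r0<-Add2 | r0:Add2,r1:Mul1,r2:7,r3:1,r4:6,r5:3
c7: CDB Mul1=21 | r0:Add2,r1:21,r2:7,r3:1,r4:6,r5:3
c8: - | r0:Add2,r1:21,r2:7,r3:1,r4:6,r5:3
c9: - | r0:Add2,r1:21,r2:7,r3:1,r4:6,r5:3
c10: CDB Add1=-15 | r0:Add2,r1:21,r2:7,r3:1,r4:6,r5:3
c11: CDB Add2=20 | r0:20,r1:21,r2:7,r3:1,r4:6,r5:3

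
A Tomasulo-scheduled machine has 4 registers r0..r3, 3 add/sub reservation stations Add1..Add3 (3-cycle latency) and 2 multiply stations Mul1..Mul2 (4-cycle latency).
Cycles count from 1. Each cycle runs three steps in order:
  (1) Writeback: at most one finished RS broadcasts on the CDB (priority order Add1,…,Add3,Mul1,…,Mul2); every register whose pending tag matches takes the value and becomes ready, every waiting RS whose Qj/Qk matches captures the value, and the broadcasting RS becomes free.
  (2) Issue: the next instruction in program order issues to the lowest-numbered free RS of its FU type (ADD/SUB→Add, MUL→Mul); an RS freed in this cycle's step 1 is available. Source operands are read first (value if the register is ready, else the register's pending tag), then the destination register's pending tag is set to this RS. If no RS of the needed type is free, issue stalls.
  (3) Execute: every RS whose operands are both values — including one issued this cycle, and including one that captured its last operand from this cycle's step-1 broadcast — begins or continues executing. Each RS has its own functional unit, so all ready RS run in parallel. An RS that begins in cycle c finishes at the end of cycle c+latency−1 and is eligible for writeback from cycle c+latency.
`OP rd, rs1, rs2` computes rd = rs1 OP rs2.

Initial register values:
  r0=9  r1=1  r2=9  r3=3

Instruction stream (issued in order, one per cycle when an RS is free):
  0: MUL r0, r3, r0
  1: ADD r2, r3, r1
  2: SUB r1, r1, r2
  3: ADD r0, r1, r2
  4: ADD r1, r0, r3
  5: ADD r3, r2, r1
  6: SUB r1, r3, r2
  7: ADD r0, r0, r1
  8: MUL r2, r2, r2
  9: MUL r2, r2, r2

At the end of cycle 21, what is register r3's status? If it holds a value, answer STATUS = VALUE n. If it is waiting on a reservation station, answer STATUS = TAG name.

STATUS = VALUE 8

  c1: issue MUL r0<-Mul1  regs: r0:Mul1,r1:1,r2:9,r3:3
  c2: issue ADD r2<-Add1  regs: r0:Mul1,r1:1,r2:Add1,r3:3
  c3: issue SUB r1<-Add2  regs: r0:Mul1,r1:Add2,r2:Add1,r3:3
  c4: issue ADD r0<-Add3  regs: r0:Add3,r1:Add2,r2:Add1,r3:3
  c5: CDB Add1=4; issue ADD r1<-Add1  regs: r0:Add3,r1:Add1,r2:4,r3:3
  c6: CDB Mul1=27; stall  regs: r0:Add3,r1:Add1,r2:4,r3:3
  c7: stall  regs: r0:Add3,r1:Add1,r2:4,r3:3
  c8: CDB Add2=-3; issue ADD r3<-Add2  regs: r0:Add3,r1:Add1,r2:4,r3:Add2
  c9: stall  regs: r0:Add3,r1:Add1,r2:4,r3:Add2
  c10: stall  regs: r0:Add3,r1:Add1,r2:4,r3:Add2
  c11: CDB Add3=1; issue SUB r1<-Add3  regs: r0:1,r1:Add3,r2:4,r3:Add2
  c12: stall  regs: r0:1,r1:Add3,r2:4,r3:Add2
  c13: stall  regs: r0:1,r1:Add3,r2:4,r3:Add2
  c14: CDB Add1=4; issue ADD r0<-Add1  regs: r0:Add1,r1:Add3,r2:4,r3:Add2
  c15: issue MUL r2<-Mul1  regs: r0:Add1,r1:Add3,r2:Mul1,r3:Add2
  c16: issue MUL r2<-Mul2  regs: r0:Add1,r1:Add3,r2:Mul2,r3:Add2
  c17: CDB Add2=8  regs: r0:Add1,r1:Add3,r2:Mul2,r3:8
  c18: -  regs: r0:Add1,r1:Add3,r2:Mul2,r3:8
  c19: CDB Mul1=16  regs: r0:Add1,r1:Add3,r2:Mul2,r3:8
  c20: CDB Add3=4  regs: r0:Add1,r1:4,r2:Mul2,r3:8
  c21: -  regs: r0:Add1,r1:4,r2:Mul2,r3:8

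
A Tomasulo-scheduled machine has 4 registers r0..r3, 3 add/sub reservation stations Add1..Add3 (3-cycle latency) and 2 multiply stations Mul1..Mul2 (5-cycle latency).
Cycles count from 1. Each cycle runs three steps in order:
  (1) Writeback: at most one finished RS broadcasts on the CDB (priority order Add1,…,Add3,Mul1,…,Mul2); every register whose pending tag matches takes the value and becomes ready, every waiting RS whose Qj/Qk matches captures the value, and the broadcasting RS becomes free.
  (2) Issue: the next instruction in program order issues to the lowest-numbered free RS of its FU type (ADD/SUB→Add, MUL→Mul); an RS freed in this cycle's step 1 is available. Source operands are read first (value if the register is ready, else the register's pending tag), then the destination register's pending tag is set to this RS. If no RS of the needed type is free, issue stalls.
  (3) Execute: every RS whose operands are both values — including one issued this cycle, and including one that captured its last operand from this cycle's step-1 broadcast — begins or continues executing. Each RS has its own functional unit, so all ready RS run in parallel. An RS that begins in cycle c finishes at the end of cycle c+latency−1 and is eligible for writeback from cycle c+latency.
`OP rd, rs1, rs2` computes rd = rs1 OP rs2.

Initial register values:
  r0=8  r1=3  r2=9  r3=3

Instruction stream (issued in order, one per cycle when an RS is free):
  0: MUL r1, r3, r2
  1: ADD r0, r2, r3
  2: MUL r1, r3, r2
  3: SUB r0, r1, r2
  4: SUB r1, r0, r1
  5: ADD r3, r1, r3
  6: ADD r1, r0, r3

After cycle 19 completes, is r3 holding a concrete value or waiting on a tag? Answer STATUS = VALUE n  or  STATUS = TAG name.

  c1: issue MUL r1<-Mul1  regs: r0:8,r1:Mul1,r2:9,r3:3
  c2: issue ADD r0<-Add1  regs: r0:Add1,r1:Mul1,r2:9,r3:3
  c3: issue MUL r1<-Mul2  regs: r0:Add1,r1:Mul2,r2:9,r3:3
  c4: issue SUB r0<-Add2  regs: r0:Add2,r1:Mul2,r2:9,r3:3
  c5: CDB Add1=12; issue SUB r1<-Add1  regs: r0:Add2,r1:Add1,r2:9,r3:3
  c6: CDB Mul1=27; issue ADD r3<-Add3  regs: r0:Add2,r1:Add1,r2:9,r3:Add3
  c7: stall  regs: r0:Add2,r1:Add1,r2:9,r3:Add3
  c8: CDB Mul2=27; stall  regs: r0:Add2,r1:Add1,r2:9,r3:Add3
  c9: stall  regs: r0:Add2,r1:Add1,r2:9,r3:Add3
  c10: stall  regs: r0:Add2,r1:Add1,r2:9,r3:Add3
  c11: CDB Add2=18; issue ADD r1<-Add2  regs: r0:18,r1:Add2,r2:9,r3:Add3
  c12: -  regs: r0:18,r1:Add2,r2:9,r3:Add3
  c13: -  regs: r0:18,r1:Add2,r2:9,r3:Add3
  c14: CDB Add1=-9  regs: r0:18,r1:Add2,r2:9,r3:Add3
  c15: -  regs: r0:18,r1:Add2,r2:9,r3:Add3
  c16: -  regs: r0:18,r1:Add2,r2:9,r3:Add3
  c17: CDB Add3=-6  regs: r0:18,r1:Add2,r2:9,r3:-6
  c18: -  regs: r0:18,r1:Add2,r2:9,r3:-6
  c19: -  regs: r0:18,r1:Add2,r2:9,r3:-6

STATUS = VALUE -6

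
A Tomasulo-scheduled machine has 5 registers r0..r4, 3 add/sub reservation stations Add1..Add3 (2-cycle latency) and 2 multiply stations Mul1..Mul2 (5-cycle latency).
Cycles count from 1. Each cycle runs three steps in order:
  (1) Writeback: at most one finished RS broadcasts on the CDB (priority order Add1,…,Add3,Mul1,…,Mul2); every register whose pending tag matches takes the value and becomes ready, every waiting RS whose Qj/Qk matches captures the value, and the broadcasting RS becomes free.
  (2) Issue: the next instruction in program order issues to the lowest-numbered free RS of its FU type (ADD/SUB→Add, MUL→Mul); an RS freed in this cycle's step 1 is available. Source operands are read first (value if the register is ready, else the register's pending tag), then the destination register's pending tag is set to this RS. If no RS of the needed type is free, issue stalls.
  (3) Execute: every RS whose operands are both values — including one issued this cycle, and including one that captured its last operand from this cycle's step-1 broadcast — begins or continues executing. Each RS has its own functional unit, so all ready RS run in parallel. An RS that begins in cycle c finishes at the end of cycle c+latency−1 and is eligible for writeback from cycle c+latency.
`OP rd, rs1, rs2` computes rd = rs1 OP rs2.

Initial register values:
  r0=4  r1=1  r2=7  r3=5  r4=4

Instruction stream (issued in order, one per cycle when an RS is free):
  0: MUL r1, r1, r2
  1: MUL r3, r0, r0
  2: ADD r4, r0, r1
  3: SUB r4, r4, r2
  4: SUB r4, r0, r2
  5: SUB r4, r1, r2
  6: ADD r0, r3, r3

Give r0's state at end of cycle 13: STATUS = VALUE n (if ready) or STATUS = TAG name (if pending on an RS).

  c1: issue MUL r1<-Mul1  regs: r0:4,r1:Mul1,r2:7,r3:5,r4:4
  c2: issue MUL r3<-Mul2  regs: r0:4,r1:Mul1,r2:7,r3:Mul2,r4:4
  c3: issue ADD r4<-Add1  regs: r0:4,r1:Mul1,r2:7,r3:Mul2,r4:Add1
  c4: issue SUB r4<-Add2  regs: r0:4,r1:Mul1,r2:7,r3:Mul2,r4:Add2
  c5: issue SUB r4<-Add3  regs: r0:4,r1:Mul1,r2:7,r3:Mul2,r4:Add3
  c6: CDB Mul1=7; stall  regs: r0:4,r1:7,r2:7,r3:Mul2,r4:Add3
  c7: CDB Add3=-3; issue SUB r4<-Add3  regs: r0:4,r1:7,r2:7,r3:Mul2,r4:Add3
  c8: CDB Add1=11; issue ADD r0<-Add1  regs: r0:Add1,r1:7,r2:7,r3:Mul2,r4:Add3
  c9: CDB Add3=0  regs: r0:Add1,r1:7,r2:7,r3:Mul2,r4:0
  c10: CDB Add2=4  regs: r0:Add1,r1:7,r2:7,r3:Mul2,r4:0
  c11: CDB Mul2=16  regs: r0:Add1,r1:7,r2:7,r3:16,r4:0
  c12: -  regs: r0:Add1,r1:7,r2:7,r3:16,r4:0
  c13: CDB Add1=32  regs: r0:32,r1:7,r2:7,r3:16,r4:0

STATUS = VALUE 32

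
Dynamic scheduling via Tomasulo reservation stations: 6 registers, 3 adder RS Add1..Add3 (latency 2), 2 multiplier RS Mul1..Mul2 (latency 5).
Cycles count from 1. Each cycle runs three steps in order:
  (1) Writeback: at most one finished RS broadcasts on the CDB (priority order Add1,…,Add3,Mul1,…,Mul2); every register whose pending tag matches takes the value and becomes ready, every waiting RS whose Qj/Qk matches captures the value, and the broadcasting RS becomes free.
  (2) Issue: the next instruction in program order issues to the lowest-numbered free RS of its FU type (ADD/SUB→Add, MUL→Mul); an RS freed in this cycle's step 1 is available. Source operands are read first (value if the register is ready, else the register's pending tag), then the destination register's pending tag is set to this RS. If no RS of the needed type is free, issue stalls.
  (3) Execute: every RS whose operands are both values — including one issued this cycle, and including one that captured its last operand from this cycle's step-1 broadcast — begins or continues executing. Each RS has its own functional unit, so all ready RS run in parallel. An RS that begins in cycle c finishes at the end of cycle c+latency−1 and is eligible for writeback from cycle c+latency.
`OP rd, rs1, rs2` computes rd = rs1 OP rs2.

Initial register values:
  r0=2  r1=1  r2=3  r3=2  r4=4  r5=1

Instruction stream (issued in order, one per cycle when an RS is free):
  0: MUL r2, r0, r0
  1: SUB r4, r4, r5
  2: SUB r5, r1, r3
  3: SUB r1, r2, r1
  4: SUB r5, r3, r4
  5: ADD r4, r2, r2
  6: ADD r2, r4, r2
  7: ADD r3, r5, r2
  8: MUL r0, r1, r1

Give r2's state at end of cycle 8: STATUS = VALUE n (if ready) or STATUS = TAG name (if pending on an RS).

cycle 1: issue MUL r2<-Mul1 // r0:2,r1:1,r2:Mul1,r3:2,r4:4,r5:1
cycle 2: issue SUB r4<-Add1 // r0:2,r1:1,r2:Mul1,r3:2,r4:Add1,r5:1
cycle 3: issue SUB r5<-Add2 // r0:2,r1:1,r2:Mul1,r3:2,r4:Add1,r5:Add2
cycle 4: CDB Add1=3; issue SUB r1<-Add1 // r0:2,r1:Add1,r2:Mul1,r3:2,r4:3,r5:Add2
cycle 5: CDB Add2=-1; issue SUB r5<-Add2 // r0:2,r1:Add1,r2:Mul1,r3:2,r4:3,r5:Add2
cycle 6: CDB Mul1=4; issue ADD r4<-Add3 // r0:2,r1:Add1,r2:4,r3:2,r4:Add3,r5:Add2
cycle 7: CDB Add2=-1; issue ADD r2<-Add2 // r0:2,r1:Add1,r2:Add2,r3:2,r4:Add3,r5:-1
cycle 8: CDB Add1=3; issue ADD r3<-Add1 // r0:2,r1:3,r2:Add2,r3:Add1,r4:Add3,r5:-1

STATUS = TAG Add2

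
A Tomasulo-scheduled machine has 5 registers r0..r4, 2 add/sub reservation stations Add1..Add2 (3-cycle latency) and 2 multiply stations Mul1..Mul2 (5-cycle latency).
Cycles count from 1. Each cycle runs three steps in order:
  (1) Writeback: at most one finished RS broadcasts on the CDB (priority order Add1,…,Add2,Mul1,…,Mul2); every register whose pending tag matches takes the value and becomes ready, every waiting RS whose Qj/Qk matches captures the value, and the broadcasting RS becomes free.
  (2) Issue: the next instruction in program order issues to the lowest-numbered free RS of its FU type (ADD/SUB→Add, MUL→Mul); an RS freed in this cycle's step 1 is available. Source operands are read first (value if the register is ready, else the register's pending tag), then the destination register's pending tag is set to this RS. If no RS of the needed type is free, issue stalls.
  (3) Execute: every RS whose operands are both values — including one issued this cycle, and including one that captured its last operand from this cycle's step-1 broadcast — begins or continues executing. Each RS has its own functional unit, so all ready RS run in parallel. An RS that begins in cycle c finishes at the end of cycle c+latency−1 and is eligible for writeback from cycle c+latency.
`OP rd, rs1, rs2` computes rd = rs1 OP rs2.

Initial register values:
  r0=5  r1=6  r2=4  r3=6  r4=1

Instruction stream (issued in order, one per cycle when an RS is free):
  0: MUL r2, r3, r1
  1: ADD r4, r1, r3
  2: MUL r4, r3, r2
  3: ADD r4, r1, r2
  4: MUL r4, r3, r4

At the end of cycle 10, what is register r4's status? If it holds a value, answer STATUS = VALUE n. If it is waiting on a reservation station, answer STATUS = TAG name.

  c1: issue MUL r2<-Mul1  regs: r0:5,r1:6,r2:Mul1,r3:6,r4:1
  c2: issue ADD r4<-Add1  regs: r0:5,r1:6,r2:Mul1,r3:6,r4:Add1
  c3: issue MUL r4<-Mul2  regs: r0:5,r1:6,r2:Mul1,r3:6,r4:Mul2
  c4: issue ADD r4<-Add2  regs: r0:5,r1:6,r2:Mul1,r3:6,r4:Add2
  c5: CDB Add1=12; stall  regs: r0:5,r1:6,r2:Mul1,r3:6,r4:Add2
  c6: CDB Mul1=36; issue MUL r4<-Mul1  regs: r0:5,r1:6,r2:36,r3:6,r4:Mul1
  c7: -  regs: r0:5,r1:6,r2:36,r3:6,r4:Mul1
  c8: -  regs: r0:5,r1:6,r2:36,r3:6,r4:Mul1
  c9: CDB Add2=42  regs: r0:5,r1:6,r2:36,r3:6,r4:Mul1
  c10: -  regs: r0:5,r1:6,r2:36,r3:6,r4:Mul1

STATUS = TAG Mul1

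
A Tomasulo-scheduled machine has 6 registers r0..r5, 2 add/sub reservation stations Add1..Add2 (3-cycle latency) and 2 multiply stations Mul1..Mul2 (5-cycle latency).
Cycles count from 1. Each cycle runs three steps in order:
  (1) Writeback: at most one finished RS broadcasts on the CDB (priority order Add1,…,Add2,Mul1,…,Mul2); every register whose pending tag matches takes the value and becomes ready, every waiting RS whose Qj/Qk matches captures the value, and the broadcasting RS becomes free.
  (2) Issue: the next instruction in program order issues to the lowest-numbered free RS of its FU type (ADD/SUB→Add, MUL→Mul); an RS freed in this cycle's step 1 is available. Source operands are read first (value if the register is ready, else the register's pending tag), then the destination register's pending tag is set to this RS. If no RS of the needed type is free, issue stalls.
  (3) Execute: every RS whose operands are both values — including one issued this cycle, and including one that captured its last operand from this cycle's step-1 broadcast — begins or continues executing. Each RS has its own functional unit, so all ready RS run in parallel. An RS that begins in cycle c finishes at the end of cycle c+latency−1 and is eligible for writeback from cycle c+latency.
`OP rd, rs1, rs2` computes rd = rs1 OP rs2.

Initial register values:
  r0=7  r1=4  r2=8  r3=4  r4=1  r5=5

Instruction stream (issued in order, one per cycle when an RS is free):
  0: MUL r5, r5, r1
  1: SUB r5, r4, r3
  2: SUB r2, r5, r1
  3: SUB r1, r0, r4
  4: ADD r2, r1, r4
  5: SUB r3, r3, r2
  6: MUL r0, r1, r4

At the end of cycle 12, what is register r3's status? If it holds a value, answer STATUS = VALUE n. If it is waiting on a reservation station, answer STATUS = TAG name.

  c1: issue MUL r5<-Mul1  regs: r0:7,r1:4,r2:8,r3:4,r4:1,r5:Mul1
  c2: issue SUB r5<-Add1  regs: r0:7,r1:4,r2:8,r3:4,r4:1,r5:Add1
  c3: issue SUB r2<-Add2  regs: r0:7,r1:4,r2:Add2,r3:4,r4:1,r5:Add1
  c4: stall  regs: r0:7,r1:4,r2:Add2,r3:4,r4:1,r5:Add1
  c5: CDB Add1=-3; issue SUB r1<-Add1  regs: r0:7,r1:Add1,r2:Add2,r3:4,r4:1,r5:-3
  c6: CDB Mul1=20; stall  regs: r0:7,r1:Add1,r2:Add2,r3:4,r4:1,r5:-3
  c7: stall  regs: r0:7,r1:Add1,r2:Add2,r3:4,r4:1,r5:-3
  c8: CDB Add1=6; issue ADD r2<-Add1  regs: r0:7,r1:6,r2:Add1,r3:4,r4:1,r5:-3
  c9: CDB Add2=-7; issue SUB r3<-Add2  regs: r0:7,r1:6,r2:Add1,r3:Add2,r4:1,r5:-3
  c10: issue MUL r0<-Mul1  regs: r0:Mul1,r1:6,r2:Add1,r3:Add2,r4:1,r5:-3
  c11: CDB Add1=7  regs: r0:Mul1,r1:6,r2:7,r3:Add2,r4:1,r5:-3
  c12: -  regs: r0:Mul1,r1:6,r2:7,r3:Add2,r4:1,r5:-3

STATUS = TAG Add2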